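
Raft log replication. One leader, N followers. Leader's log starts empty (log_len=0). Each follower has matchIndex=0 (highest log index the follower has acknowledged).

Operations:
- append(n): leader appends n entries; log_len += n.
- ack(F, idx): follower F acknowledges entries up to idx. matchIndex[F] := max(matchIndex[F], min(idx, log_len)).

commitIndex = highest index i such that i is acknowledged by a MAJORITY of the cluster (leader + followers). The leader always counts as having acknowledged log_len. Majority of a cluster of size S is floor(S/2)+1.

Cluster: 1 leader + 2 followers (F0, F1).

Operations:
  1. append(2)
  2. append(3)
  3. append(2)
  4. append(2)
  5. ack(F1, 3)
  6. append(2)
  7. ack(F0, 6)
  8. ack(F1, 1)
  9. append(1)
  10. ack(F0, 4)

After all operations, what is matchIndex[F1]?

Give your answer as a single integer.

Answer: 3

Derivation:
Op 1: append 2 -> log_len=2
Op 2: append 3 -> log_len=5
Op 3: append 2 -> log_len=7
Op 4: append 2 -> log_len=9
Op 5: F1 acks idx 3 -> match: F0=0 F1=3; commitIndex=3
Op 6: append 2 -> log_len=11
Op 7: F0 acks idx 6 -> match: F0=6 F1=3; commitIndex=6
Op 8: F1 acks idx 1 -> match: F0=6 F1=3; commitIndex=6
Op 9: append 1 -> log_len=12
Op 10: F0 acks idx 4 -> match: F0=6 F1=3; commitIndex=6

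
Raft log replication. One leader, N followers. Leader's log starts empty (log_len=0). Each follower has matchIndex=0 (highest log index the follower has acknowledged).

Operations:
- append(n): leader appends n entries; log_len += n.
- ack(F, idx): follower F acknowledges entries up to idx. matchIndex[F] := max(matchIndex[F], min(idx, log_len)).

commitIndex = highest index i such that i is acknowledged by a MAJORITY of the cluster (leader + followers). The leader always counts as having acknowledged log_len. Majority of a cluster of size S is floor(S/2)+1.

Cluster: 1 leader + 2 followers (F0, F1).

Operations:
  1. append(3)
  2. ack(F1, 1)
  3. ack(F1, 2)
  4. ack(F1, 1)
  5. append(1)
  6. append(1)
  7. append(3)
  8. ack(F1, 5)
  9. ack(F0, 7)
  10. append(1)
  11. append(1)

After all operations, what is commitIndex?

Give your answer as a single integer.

Answer: 7

Derivation:
Op 1: append 3 -> log_len=3
Op 2: F1 acks idx 1 -> match: F0=0 F1=1; commitIndex=1
Op 3: F1 acks idx 2 -> match: F0=0 F1=2; commitIndex=2
Op 4: F1 acks idx 1 -> match: F0=0 F1=2; commitIndex=2
Op 5: append 1 -> log_len=4
Op 6: append 1 -> log_len=5
Op 7: append 3 -> log_len=8
Op 8: F1 acks idx 5 -> match: F0=0 F1=5; commitIndex=5
Op 9: F0 acks idx 7 -> match: F0=7 F1=5; commitIndex=7
Op 10: append 1 -> log_len=9
Op 11: append 1 -> log_len=10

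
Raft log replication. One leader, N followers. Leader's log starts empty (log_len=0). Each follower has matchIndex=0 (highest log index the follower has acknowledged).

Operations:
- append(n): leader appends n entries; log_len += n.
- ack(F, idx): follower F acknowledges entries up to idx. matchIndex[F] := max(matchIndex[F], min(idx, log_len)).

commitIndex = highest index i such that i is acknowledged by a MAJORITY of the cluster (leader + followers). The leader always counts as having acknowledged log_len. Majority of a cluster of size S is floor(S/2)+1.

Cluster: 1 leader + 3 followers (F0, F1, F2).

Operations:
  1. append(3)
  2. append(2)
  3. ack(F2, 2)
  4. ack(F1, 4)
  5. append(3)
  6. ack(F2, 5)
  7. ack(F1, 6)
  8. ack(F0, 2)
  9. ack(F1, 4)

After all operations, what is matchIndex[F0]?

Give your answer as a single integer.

Op 1: append 3 -> log_len=3
Op 2: append 2 -> log_len=5
Op 3: F2 acks idx 2 -> match: F0=0 F1=0 F2=2; commitIndex=0
Op 4: F1 acks idx 4 -> match: F0=0 F1=4 F2=2; commitIndex=2
Op 5: append 3 -> log_len=8
Op 6: F2 acks idx 5 -> match: F0=0 F1=4 F2=5; commitIndex=4
Op 7: F1 acks idx 6 -> match: F0=0 F1=6 F2=5; commitIndex=5
Op 8: F0 acks idx 2 -> match: F0=2 F1=6 F2=5; commitIndex=5
Op 9: F1 acks idx 4 -> match: F0=2 F1=6 F2=5; commitIndex=5

Answer: 2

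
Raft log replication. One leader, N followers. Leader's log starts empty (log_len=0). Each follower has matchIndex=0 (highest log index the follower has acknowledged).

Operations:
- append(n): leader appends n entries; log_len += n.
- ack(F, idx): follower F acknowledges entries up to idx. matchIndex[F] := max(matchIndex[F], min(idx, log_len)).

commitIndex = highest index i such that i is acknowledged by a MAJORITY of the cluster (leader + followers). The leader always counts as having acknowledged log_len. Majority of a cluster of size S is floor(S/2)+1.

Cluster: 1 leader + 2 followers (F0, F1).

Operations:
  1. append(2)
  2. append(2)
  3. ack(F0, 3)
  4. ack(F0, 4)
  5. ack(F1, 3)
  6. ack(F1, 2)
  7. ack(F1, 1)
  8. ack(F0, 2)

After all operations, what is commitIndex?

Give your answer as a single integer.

Answer: 4

Derivation:
Op 1: append 2 -> log_len=2
Op 2: append 2 -> log_len=4
Op 3: F0 acks idx 3 -> match: F0=3 F1=0; commitIndex=3
Op 4: F0 acks idx 4 -> match: F0=4 F1=0; commitIndex=4
Op 5: F1 acks idx 3 -> match: F0=4 F1=3; commitIndex=4
Op 6: F1 acks idx 2 -> match: F0=4 F1=3; commitIndex=4
Op 7: F1 acks idx 1 -> match: F0=4 F1=3; commitIndex=4
Op 8: F0 acks idx 2 -> match: F0=4 F1=3; commitIndex=4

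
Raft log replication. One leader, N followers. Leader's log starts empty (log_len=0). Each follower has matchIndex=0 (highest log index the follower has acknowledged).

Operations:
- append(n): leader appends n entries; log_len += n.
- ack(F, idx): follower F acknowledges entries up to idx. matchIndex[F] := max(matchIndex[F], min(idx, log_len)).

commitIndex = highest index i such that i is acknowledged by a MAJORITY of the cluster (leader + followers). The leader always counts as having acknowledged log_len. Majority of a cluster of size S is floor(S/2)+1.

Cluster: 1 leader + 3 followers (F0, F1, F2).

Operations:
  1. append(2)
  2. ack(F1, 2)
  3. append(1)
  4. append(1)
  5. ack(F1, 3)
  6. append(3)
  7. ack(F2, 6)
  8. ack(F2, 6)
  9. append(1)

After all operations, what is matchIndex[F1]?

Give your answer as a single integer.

Op 1: append 2 -> log_len=2
Op 2: F1 acks idx 2 -> match: F0=0 F1=2 F2=0; commitIndex=0
Op 3: append 1 -> log_len=3
Op 4: append 1 -> log_len=4
Op 5: F1 acks idx 3 -> match: F0=0 F1=3 F2=0; commitIndex=0
Op 6: append 3 -> log_len=7
Op 7: F2 acks idx 6 -> match: F0=0 F1=3 F2=6; commitIndex=3
Op 8: F2 acks idx 6 -> match: F0=0 F1=3 F2=6; commitIndex=3
Op 9: append 1 -> log_len=8

Answer: 3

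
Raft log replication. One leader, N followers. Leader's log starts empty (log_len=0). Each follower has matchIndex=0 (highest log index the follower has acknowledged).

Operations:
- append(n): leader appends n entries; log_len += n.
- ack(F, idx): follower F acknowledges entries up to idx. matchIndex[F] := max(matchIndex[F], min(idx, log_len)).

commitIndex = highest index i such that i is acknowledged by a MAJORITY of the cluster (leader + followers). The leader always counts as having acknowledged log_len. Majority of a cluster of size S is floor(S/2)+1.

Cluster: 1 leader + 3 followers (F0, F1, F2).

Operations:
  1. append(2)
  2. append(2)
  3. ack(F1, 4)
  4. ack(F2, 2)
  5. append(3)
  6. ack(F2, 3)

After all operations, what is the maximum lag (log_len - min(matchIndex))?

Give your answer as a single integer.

Op 1: append 2 -> log_len=2
Op 2: append 2 -> log_len=4
Op 3: F1 acks idx 4 -> match: F0=0 F1=4 F2=0; commitIndex=0
Op 4: F2 acks idx 2 -> match: F0=0 F1=4 F2=2; commitIndex=2
Op 5: append 3 -> log_len=7
Op 6: F2 acks idx 3 -> match: F0=0 F1=4 F2=3; commitIndex=3

Answer: 7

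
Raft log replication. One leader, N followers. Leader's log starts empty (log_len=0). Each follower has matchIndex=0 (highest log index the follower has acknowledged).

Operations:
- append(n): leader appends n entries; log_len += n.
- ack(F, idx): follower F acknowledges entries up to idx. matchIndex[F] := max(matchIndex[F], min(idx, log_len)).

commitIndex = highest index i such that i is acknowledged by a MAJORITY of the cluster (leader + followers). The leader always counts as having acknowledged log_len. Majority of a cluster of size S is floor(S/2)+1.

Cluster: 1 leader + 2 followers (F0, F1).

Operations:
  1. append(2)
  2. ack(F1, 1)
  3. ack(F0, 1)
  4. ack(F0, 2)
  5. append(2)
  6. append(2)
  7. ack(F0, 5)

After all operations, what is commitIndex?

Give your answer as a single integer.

Answer: 5

Derivation:
Op 1: append 2 -> log_len=2
Op 2: F1 acks idx 1 -> match: F0=0 F1=1; commitIndex=1
Op 3: F0 acks idx 1 -> match: F0=1 F1=1; commitIndex=1
Op 4: F0 acks idx 2 -> match: F0=2 F1=1; commitIndex=2
Op 5: append 2 -> log_len=4
Op 6: append 2 -> log_len=6
Op 7: F0 acks idx 5 -> match: F0=5 F1=1; commitIndex=5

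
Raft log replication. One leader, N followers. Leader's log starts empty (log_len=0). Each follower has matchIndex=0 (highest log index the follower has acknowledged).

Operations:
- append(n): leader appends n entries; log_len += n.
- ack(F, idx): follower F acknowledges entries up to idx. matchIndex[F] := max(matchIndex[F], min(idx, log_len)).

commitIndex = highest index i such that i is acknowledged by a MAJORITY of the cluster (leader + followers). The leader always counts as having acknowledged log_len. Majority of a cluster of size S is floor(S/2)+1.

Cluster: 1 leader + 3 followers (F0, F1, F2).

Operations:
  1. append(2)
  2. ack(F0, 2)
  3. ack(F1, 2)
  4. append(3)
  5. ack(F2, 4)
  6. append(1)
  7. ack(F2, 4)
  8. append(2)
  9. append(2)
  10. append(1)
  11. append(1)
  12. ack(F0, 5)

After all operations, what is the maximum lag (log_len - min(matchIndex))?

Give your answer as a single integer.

Op 1: append 2 -> log_len=2
Op 2: F0 acks idx 2 -> match: F0=2 F1=0 F2=0; commitIndex=0
Op 3: F1 acks idx 2 -> match: F0=2 F1=2 F2=0; commitIndex=2
Op 4: append 3 -> log_len=5
Op 5: F2 acks idx 4 -> match: F0=2 F1=2 F2=4; commitIndex=2
Op 6: append 1 -> log_len=6
Op 7: F2 acks idx 4 -> match: F0=2 F1=2 F2=4; commitIndex=2
Op 8: append 2 -> log_len=8
Op 9: append 2 -> log_len=10
Op 10: append 1 -> log_len=11
Op 11: append 1 -> log_len=12
Op 12: F0 acks idx 5 -> match: F0=5 F1=2 F2=4; commitIndex=4

Answer: 10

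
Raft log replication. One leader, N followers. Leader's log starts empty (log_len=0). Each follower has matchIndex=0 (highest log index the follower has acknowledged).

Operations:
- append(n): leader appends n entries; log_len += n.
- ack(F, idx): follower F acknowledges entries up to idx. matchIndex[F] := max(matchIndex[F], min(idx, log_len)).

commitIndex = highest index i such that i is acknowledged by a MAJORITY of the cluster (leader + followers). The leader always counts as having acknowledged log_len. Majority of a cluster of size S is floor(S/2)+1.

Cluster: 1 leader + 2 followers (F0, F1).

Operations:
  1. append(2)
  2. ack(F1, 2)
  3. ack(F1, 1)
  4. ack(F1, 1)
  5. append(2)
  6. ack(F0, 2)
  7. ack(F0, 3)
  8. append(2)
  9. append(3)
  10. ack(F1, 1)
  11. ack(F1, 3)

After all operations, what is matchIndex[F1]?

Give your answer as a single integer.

Op 1: append 2 -> log_len=2
Op 2: F1 acks idx 2 -> match: F0=0 F1=2; commitIndex=2
Op 3: F1 acks idx 1 -> match: F0=0 F1=2; commitIndex=2
Op 4: F1 acks idx 1 -> match: F0=0 F1=2; commitIndex=2
Op 5: append 2 -> log_len=4
Op 6: F0 acks idx 2 -> match: F0=2 F1=2; commitIndex=2
Op 7: F0 acks idx 3 -> match: F0=3 F1=2; commitIndex=3
Op 8: append 2 -> log_len=6
Op 9: append 3 -> log_len=9
Op 10: F1 acks idx 1 -> match: F0=3 F1=2; commitIndex=3
Op 11: F1 acks idx 3 -> match: F0=3 F1=3; commitIndex=3

Answer: 3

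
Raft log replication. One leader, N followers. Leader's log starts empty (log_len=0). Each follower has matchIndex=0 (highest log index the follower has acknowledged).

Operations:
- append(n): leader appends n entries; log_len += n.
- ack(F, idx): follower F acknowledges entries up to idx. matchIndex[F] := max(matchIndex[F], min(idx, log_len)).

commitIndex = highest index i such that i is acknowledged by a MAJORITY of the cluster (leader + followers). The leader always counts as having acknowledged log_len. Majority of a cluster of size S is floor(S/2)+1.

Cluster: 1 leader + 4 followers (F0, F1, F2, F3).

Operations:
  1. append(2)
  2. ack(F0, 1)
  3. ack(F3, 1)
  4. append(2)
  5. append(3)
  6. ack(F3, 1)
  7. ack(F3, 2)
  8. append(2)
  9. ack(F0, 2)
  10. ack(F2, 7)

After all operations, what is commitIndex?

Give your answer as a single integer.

Answer: 2

Derivation:
Op 1: append 2 -> log_len=2
Op 2: F0 acks idx 1 -> match: F0=1 F1=0 F2=0 F3=0; commitIndex=0
Op 3: F3 acks idx 1 -> match: F0=1 F1=0 F2=0 F3=1; commitIndex=1
Op 4: append 2 -> log_len=4
Op 5: append 3 -> log_len=7
Op 6: F3 acks idx 1 -> match: F0=1 F1=0 F2=0 F3=1; commitIndex=1
Op 7: F3 acks idx 2 -> match: F0=1 F1=0 F2=0 F3=2; commitIndex=1
Op 8: append 2 -> log_len=9
Op 9: F0 acks idx 2 -> match: F0=2 F1=0 F2=0 F3=2; commitIndex=2
Op 10: F2 acks idx 7 -> match: F0=2 F1=0 F2=7 F3=2; commitIndex=2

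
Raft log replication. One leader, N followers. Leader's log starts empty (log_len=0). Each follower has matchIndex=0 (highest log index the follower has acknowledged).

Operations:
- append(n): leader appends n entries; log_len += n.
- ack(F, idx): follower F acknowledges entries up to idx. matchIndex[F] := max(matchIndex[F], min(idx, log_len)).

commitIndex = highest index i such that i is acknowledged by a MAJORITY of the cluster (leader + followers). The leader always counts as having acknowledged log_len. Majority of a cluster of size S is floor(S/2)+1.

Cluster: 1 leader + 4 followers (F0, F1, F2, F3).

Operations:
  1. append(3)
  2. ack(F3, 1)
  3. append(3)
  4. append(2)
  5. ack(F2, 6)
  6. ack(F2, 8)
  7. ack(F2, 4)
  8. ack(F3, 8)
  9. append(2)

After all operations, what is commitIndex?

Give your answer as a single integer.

Answer: 8

Derivation:
Op 1: append 3 -> log_len=3
Op 2: F3 acks idx 1 -> match: F0=0 F1=0 F2=0 F3=1; commitIndex=0
Op 3: append 3 -> log_len=6
Op 4: append 2 -> log_len=8
Op 5: F2 acks idx 6 -> match: F0=0 F1=0 F2=6 F3=1; commitIndex=1
Op 6: F2 acks idx 8 -> match: F0=0 F1=0 F2=8 F3=1; commitIndex=1
Op 7: F2 acks idx 4 -> match: F0=0 F1=0 F2=8 F3=1; commitIndex=1
Op 8: F3 acks idx 8 -> match: F0=0 F1=0 F2=8 F3=8; commitIndex=8
Op 9: append 2 -> log_len=10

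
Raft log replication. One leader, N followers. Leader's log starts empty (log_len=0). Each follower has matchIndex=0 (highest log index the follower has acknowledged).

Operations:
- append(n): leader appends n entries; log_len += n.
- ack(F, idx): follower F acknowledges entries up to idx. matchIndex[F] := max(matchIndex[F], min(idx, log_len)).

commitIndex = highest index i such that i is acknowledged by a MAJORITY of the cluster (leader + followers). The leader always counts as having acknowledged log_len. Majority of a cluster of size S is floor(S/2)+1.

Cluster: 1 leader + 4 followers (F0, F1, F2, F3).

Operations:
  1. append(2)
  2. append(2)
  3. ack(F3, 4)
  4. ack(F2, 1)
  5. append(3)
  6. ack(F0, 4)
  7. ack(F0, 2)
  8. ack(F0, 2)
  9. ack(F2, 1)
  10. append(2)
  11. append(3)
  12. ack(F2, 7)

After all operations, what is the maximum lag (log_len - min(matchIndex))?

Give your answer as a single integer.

Answer: 12

Derivation:
Op 1: append 2 -> log_len=2
Op 2: append 2 -> log_len=4
Op 3: F3 acks idx 4 -> match: F0=0 F1=0 F2=0 F3=4; commitIndex=0
Op 4: F2 acks idx 1 -> match: F0=0 F1=0 F2=1 F3=4; commitIndex=1
Op 5: append 3 -> log_len=7
Op 6: F0 acks idx 4 -> match: F0=4 F1=0 F2=1 F3=4; commitIndex=4
Op 7: F0 acks idx 2 -> match: F0=4 F1=0 F2=1 F3=4; commitIndex=4
Op 8: F0 acks idx 2 -> match: F0=4 F1=0 F2=1 F3=4; commitIndex=4
Op 9: F2 acks idx 1 -> match: F0=4 F1=0 F2=1 F3=4; commitIndex=4
Op 10: append 2 -> log_len=9
Op 11: append 3 -> log_len=12
Op 12: F2 acks idx 7 -> match: F0=4 F1=0 F2=7 F3=4; commitIndex=4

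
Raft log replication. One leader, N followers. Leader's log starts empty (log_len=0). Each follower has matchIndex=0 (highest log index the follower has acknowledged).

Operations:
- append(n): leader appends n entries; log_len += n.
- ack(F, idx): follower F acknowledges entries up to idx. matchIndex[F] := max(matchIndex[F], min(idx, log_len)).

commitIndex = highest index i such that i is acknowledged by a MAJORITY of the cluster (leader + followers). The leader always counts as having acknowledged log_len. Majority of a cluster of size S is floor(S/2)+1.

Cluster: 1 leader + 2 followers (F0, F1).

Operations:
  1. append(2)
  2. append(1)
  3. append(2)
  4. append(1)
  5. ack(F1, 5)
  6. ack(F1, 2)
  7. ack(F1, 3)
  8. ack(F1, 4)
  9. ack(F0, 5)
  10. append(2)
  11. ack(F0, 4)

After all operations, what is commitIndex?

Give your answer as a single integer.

Answer: 5

Derivation:
Op 1: append 2 -> log_len=2
Op 2: append 1 -> log_len=3
Op 3: append 2 -> log_len=5
Op 4: append 1 -> log_len=6
Op 5: F1 acks idx 5 -> match: F0=0 F1=5; commitIndex=5
Op 6: F1 acks idx 2 -> match: F0=0 F1=5; commitIndex=5
Op 7: F1 acks idx 3 -> match: F0=0 F1=5; commitIndex=5
Op 8: F1 acks idx 4 -> match: F0=0 F1=5; commitIndex=5
Op 9: F0 acks idx 5 -> match: F0=5 F1=5; commitIndex=5
Op 10: append 2 -> log_len=8
Op 11: F0 acks idx 4 -> match: F0=5 F1=5; commitIndex=5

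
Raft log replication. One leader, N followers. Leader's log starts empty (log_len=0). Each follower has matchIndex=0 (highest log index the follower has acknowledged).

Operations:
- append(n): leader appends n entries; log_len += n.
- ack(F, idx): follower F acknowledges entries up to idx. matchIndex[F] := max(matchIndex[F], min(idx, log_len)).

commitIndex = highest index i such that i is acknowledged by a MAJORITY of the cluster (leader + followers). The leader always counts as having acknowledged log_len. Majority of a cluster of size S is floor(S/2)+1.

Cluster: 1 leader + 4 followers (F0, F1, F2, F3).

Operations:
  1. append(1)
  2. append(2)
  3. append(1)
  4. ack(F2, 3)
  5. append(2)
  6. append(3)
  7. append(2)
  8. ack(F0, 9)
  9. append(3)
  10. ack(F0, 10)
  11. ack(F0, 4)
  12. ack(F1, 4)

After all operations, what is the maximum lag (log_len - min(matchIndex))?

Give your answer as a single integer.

Answer: 14

Derivation:
Op 1: append 1 -> log_len=1
Op 2: append 2 -> log_len=3
Op 3: append 1 -> log_len=4
Op 4: F2 acks idx 3 -> match: F0=0 F1=0 F2=3 F3=0; commitIndex=0
Op 5: append 2 -> log_len=6
Op 6: append 3 -> log_len=9
Op 7: append 2 -> log_len=11
Op 8: F0 acks idx 9 -> match: F0=9 F1=0 F2=3 F3=0; commitIndex=3
Op 9: append 3 -> log_len=14
Op 10: F0 acks idx 10 -> match: F0=10 F1=0 F2=3 F3=0; commitIndex=3
Op 11: F0 acks idx 4 -> match: F0=10 F1=0 F2=3 F3=0; commitIndex=3
Op 12: F1 acks idx 4 -> match: F0=10 F1=4 F2=3 F3=0; commitIndex=4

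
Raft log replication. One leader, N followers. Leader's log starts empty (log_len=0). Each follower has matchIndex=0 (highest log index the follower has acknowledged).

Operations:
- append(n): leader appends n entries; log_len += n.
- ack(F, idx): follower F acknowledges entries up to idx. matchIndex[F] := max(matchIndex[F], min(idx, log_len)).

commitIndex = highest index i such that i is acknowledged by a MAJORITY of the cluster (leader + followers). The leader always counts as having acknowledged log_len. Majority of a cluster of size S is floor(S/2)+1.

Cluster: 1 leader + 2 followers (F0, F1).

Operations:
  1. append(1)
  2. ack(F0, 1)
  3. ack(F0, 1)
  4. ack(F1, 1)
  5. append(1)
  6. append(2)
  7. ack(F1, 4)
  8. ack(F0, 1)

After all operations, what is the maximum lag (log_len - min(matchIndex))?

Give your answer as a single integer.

Answer: 3

Derivation:
Op 1: append 1 -> log_len=1
Op 2: F0 acks idx 1 -> match: F0=1 F1=0; commitIndex=1
Op 3: F0 acks idx 1 -> match: F0=1 F1=0; commitIndex=1
Op 4: F1 acks idx 1 -> match: F0=1 F1=1; commitIndex=1
Op 5: append 1 -> log_len=2
Op 6: append 2 -> log_len=4
Op 7: F1 acks idx 4 -> match: F0=1 F1=4; commitIndex=4
Op 8: F0 acks idx 1 -> match: F0=1 F1=4; commitIndex=4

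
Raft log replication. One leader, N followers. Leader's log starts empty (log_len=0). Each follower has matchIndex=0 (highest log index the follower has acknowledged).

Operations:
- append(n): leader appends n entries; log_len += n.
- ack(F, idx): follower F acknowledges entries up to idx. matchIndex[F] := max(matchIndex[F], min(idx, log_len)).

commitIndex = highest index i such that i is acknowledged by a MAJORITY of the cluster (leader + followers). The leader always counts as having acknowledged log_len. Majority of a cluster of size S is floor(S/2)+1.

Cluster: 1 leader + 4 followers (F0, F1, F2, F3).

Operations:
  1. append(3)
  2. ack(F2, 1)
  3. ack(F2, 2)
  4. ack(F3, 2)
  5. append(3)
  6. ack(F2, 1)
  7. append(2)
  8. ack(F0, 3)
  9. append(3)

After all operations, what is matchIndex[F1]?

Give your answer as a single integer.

Op 1: append 3 -> log_len=3
Op 2: F2 acks idx 1 -> match: F0=0 F1=0 F2=1 F3=0; commitIndex=0
Op 3: F2 acks idx 2 -> match: F0=0 F1=0 F2=2 F3=0; commitIndex=0
Op 4: F3 acks idx 2 -> match: F0=0 F1=0 F2=2 F3=2; commitIndex=2
Op 5: append 3 -> log_len=6
Op 6: F2 acks idx 1 -> match: F0=0 F1=0 F2=2 F3=2; commitIndex=2
Op 7: append 2 -> log_len=8
Op 8: F0 acks idx 3 -> match: F0=3 F1=0 F2=2 F3=2; commitIndex=2
Op 9: append 3 -> log_len=11

Answer: 0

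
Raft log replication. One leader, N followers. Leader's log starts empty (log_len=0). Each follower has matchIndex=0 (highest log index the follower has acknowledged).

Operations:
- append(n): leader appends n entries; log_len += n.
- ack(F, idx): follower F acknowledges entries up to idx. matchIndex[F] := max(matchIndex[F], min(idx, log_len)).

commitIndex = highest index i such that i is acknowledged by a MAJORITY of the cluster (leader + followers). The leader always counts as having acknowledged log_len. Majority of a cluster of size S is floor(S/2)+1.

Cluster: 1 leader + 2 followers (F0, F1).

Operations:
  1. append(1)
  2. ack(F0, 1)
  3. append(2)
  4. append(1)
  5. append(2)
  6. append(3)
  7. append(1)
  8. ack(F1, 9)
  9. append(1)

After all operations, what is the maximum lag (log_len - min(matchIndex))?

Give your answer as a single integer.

Op 1: append 1 -> log_len=1
Op 2: F0 acks idx 1 -> match: F0=1 F1=0; commitIndex=1
Op 3: append 2 -> log_len=3
Op 4: append 1 -> log_len=4
Op 5: append 2 -> log_len=6
Op 6: append 3 -> log_len=9
Op 7: append 1 -> log_len=10
Op 8: F1 acks idx 9 -> match: F0=1 F1=9; commitIndex=9
Op 9: append 1 -> log_len=11

Answer: 10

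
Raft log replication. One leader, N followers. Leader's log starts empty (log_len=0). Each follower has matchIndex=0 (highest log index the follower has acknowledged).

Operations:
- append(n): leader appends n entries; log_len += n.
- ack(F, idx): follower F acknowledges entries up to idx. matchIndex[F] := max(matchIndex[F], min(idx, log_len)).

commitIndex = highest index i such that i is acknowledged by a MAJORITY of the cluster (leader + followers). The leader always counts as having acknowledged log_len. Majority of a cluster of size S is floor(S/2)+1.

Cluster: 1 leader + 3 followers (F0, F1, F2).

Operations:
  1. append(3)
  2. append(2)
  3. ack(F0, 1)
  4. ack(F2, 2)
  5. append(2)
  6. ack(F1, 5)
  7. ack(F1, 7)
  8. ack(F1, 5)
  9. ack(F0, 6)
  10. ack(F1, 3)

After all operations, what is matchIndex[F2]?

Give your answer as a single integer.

Op 1: append 3 -> log_len=3
Op 2: append 2 -> log_len=5
Op 3: F0 acks idx 1 -> match: F0=1 F1=0 F2=0; commitIndex=0
Op 4: F2 acks idx 2 -> match: F0=1 F1=0 F2=2; commitIndex=1
Op 5: append 2 -> log_len=7
Op 6: F1 acks idx 5 -> match: F0=1 F1=5 F2=2; commitIndex=2
Op 7: F1 acks idx 7 -> match: F0=1 F1=7 F2=2; commitIndex=2
Op 8: F1 acks idx 5 -> match: F0=1 F1=7 F2=2; commitIndex=2
Op 9: F0 acks idx 6 -> match: F0=6 F1=7 F2=2; commitIndex=6
Op 10: F1 acks idx 3 -> match: F0=6 F1=7 F2=2; commitIndex=6

Answer: 2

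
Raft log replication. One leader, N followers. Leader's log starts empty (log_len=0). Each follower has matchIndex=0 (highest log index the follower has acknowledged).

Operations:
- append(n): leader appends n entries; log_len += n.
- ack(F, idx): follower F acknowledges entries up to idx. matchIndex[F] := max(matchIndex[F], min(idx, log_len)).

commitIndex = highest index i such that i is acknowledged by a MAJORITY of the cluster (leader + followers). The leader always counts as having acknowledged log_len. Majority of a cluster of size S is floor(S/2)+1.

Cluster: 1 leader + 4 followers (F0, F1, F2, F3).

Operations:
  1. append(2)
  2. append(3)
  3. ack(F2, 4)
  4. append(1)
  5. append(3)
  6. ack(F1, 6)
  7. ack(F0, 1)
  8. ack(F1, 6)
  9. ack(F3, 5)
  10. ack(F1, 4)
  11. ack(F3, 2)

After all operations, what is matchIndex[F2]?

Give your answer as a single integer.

Op 1: append 2 -> log_len=2
Op 2: append 3 -> log_len=5
Op 3: F2 acks idx 4 -> match: F0=0 F1=0 F2=4 F3=0; commitIndex=0
Op 4: append 1 -> log_len=6
Op 5: append 3 -> log_len=9
Op 6: F1 acks idx 6 -> match: F0=0 F1=6 F2=4 F3=0; commitIndex=4
Op 7: F0 acks idx 1 -> match: F0=1 F1=6 F2=4 F3=0; commitIndex=4
Op 8: F1 acks idx 6 -> match: F0=1 F1=6 F2=4 F3=0; commitIndex=4
Op 9: F3 acks idx 5 -> match: F0=1 F1=6 F2=4 F3=5; commitIndex=5
Op 10: F1 acks idx 4 -> match: F0=1 F1=6 F2=4 F3=5; commitIndex=5
Op 11: F3 acks idx 2 -> match: F0=1 F1=6 F2=4 F3=5; commitIndex=5

Answer: 4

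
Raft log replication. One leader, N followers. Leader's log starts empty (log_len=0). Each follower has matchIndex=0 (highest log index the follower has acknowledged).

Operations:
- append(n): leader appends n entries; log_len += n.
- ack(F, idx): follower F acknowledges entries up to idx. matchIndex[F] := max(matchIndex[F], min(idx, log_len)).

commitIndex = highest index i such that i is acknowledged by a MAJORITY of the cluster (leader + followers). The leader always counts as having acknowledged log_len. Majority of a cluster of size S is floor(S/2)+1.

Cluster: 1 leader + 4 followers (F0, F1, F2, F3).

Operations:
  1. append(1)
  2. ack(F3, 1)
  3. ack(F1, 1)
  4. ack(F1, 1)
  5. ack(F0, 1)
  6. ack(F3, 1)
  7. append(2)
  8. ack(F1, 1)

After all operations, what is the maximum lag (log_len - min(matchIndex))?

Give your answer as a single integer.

Answer: 3

Derivation:
Op 1: append 1 -> log_len=1
Op 2: F3 acks idx 1 -> match: F0=0 F1=0 F2=0 F3=1; commitIndex=0
Op 3: F1 acks idx 1 -> match: F0=0 F1=1 F2=0 F3=1; commitIndex=1
Op 4: F1 acks idx 1 -> match: F0=0 F1=1 F2=0 F3=1; commitIndex=1
Op 5: F0 acks idx 1 -> match: F0=1 F1=1 F2=0 F3=1; commitIndex=1
Op 6: F3 acks idx 1 -> match: F0=1 F1=1 F2=0 F3=1; commitIndex=1
Op 7: append 2 -> log_len=3
Op 8: F1 acks idx 1 -> match: F0=1 F1=1 F2=0 F3=1; commitIndex=1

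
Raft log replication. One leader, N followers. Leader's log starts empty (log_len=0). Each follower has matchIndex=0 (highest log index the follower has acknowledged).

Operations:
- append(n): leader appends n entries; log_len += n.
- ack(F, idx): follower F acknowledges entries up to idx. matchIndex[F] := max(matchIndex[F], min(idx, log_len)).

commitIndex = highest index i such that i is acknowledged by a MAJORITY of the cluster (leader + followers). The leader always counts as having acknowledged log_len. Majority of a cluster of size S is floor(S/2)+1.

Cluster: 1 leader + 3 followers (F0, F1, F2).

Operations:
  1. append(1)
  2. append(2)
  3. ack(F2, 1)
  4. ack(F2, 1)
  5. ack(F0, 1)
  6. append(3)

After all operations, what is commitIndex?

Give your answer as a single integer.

Answer: 1

Derivation:
Op 1: append 1 -> log_len=1
Op 2: append 2 -> log_len=3
Op 3: F2 acks idx 1 -> match: F0=0 F1=0 F2=1; commitIndex=0
Op 4: F2 acks idx 1 -> match: F0=0 F1=0 F2=1; commitIndex=0
Op 5: F0 acks idx 1 -> match: F0=1 F1=0 F2=1; commitIndex=1
Op 6: append 3 -> log_len=6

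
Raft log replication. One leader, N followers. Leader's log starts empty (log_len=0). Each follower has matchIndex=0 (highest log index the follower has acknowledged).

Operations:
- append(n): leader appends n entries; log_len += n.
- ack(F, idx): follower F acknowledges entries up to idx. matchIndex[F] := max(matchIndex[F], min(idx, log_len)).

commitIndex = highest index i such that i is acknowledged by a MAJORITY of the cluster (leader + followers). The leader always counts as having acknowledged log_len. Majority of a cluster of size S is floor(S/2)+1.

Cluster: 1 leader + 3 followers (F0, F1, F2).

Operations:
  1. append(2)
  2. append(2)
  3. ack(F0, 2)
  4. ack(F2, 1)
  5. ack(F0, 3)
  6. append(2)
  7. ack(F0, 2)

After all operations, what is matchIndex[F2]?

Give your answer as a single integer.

Answer: 1

Derivation:
Op 1: append 2 -> log_len=2
Op 2: append 2 -> log_len=4
Op 3: F0 acks idx 2 -> match: F0=2 F1=0 F2=0; commitIndex=0
Op 4: F2 acks idx 1 -> match: F0=2 F1=0 F2=1; commitIndex=1
Op 5: F0 acks idx 3 -> match: F0=3 F1=0 F2=1; commitIndex=1
Op 6: append 2 -> log_len=6
Op 7: F0 acks idx 2 -> match: F0=3 F1=0 F2=1; commitIndex=1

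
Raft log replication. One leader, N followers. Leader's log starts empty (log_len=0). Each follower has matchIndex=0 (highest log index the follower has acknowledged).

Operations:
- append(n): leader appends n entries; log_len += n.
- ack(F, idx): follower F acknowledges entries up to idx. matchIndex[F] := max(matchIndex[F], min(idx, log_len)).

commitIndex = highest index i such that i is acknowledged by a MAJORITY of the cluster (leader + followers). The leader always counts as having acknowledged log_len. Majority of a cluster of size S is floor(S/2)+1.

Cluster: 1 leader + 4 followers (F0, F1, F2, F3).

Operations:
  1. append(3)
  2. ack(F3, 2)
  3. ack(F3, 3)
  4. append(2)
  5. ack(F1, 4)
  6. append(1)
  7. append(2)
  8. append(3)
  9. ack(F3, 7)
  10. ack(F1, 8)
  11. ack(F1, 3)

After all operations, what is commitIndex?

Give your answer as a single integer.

Op 1: append 3 -> log_len=3
Op 2: F3 acks idx 2 -> match: F0=0 F1=0 F2=0 F3=2; commitIndex=0
Op 3: F3 acks idx 3 -> match: F0=0 F1=0 F2=0 F3=3; commitIndex=0
Op 4: append 2 -> log_len=5
Op 5: F1 acks idx 4 -> match: F0=0 F1=4 F2=0 F3=3; commitIndex=3
Op 6: append 1 -> log_len=6
Op 7: append 2 -> log_len=8
Op 8: append 3 -> log_len=11
Op 9: F3 acks idx 7 -> match: F0=0 F1=4 F2=0 F3=7; commitIndex=4
Op 10: F1 acks idx 8 -> match: F0=0 F1=8 F2=0 F3=7; commitIndex=7
Op 11: F1 acks idx 3 -> match: F0=0 F1=8 F2=0 F3=7; commitIndex=7

Answer: 7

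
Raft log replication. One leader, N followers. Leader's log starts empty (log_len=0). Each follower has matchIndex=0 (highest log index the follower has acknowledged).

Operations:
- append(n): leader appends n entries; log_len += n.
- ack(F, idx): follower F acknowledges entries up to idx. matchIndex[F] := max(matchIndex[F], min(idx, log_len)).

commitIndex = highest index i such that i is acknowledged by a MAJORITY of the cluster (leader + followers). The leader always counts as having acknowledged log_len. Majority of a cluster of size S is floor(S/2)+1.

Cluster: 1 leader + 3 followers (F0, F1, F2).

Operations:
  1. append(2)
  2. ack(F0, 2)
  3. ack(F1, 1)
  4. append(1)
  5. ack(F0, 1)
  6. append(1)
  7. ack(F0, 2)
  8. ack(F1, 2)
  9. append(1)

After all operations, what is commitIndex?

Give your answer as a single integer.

Answer: 2

Derivation:
Op 1: append 2 -> log_len=2
Op 2: F0 acks idx 2 -> match: F0=2 F1=0 F2=0; commitIndex=0
Op 3: F1 acks idx 1 -> match: F0=2 F1=1 F2=0; commitIndex=1
Op 4: append 1 -> log_len=3
Op 5: F0 acks idx 1 -> match: F0=2 F1=1 F2=0; commitIndex=1
Op 6: append 1 -> log_len=4
Op 7: F0 acks idx 2 -> match: F0=2 F1=1 F2=0; commitIndex=1
Op 8: F1 acks idx 2 -> match: F0=2 F1=2 F2=0; commitIndex=2
Op 9: append 1 -> log_len=5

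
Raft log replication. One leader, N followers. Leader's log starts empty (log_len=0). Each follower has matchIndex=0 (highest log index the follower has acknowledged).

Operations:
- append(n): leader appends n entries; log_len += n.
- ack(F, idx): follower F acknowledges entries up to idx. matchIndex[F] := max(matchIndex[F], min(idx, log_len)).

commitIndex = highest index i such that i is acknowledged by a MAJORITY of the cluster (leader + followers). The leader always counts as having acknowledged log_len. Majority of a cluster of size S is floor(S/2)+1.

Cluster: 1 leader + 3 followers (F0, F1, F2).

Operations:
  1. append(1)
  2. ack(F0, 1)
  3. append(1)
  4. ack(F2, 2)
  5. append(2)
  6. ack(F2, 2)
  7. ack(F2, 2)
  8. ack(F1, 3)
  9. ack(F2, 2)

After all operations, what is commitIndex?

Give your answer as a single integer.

Op 1: append 1 -> log_len=1
Op 2: F0 acks idx 1 -> match: F0=1 F1=0 F2=0; commitIndex=0
Op 3: append 1 -> log_len=2
Op 4: F2 acks idx 2 -> match: F0=1 F1=0 F2=2; commitIndex=1
Op 5: append 2 -> log_len=4
Op 6: F2 acks idx 2 -> match: F0=1 F1=0 F2=2; commitIndex=1
Op 7: F2 acks idx 2 -> match: F0=1 F1=0 F2=2; commitIndex=1
Op 8: F1 acks idx 3 -> match: F0=1 F1=3 F2=2; commitIndex=2
Op 9: F2 acks idx 2 -> match: F0=1 F1=3 F2=2; commitIndex=2

Answer: 2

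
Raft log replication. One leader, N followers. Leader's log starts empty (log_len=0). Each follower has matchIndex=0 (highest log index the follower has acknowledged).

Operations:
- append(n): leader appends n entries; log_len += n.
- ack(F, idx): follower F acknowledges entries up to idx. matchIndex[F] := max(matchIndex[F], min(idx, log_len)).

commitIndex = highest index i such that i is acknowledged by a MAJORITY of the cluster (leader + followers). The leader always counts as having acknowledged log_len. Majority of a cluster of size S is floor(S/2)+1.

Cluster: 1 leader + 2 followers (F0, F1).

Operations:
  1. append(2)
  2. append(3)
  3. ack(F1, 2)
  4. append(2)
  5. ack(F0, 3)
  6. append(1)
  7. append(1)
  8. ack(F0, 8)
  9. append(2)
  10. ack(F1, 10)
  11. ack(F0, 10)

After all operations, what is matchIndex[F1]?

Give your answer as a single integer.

Op 1: append 2 -> log_len=2
Op 2: append 3 -> log_len=5
Op 3: F1 acks idx 2 -> match: F0=0 F1=2; commitIndex=2
Op 4: append 2 -> log_len=7
Op 5: F0 acks idx 3 -> match: F0=3 F1=2; commitIndex=3
Op 6: append 1 -> log_len=8
Op 7: append 1 -> log_len=9
Op 8: F0 acks idx 8 -> match: F0=8 F1=2; commitIndex=8
Op 9: append 2 -> log_len=11
Op 10: F1 acks idx 10 -> match: F0=8 F1=10; commitIndex=10
Op 11: F0 acks idx 10 -> match: F0=10 F1=10; commitIndex=10

Answer: 10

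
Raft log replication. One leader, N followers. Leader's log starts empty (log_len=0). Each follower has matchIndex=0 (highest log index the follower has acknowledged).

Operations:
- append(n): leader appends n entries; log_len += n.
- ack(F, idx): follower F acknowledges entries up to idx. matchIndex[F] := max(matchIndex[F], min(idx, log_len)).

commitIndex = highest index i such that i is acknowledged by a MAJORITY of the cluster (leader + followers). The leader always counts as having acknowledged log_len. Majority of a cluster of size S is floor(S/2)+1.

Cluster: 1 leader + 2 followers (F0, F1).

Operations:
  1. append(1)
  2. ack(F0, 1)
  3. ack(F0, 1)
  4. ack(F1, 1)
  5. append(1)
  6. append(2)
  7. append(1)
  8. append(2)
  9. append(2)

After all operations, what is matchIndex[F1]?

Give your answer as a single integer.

Op 1: append 1 -> log_len=1
Op 2: F0 acks idx 1 -> match: F0=1 F1=0; commitIndex=1
Op 3: F0 acks idx 1 -> match: F0=1 F1=0; commitIndex=1
Op 4: F1 acks idx 1 -> match: F0=1 F1=1; commitIndex=1
Op 5: append 1 -> log_len=2
Op 6: append 2 -> log_len=4
Op 7: append 1 -> log_len=5
Op 8: append 2 -> log_len=7
Op 9: append 2 -> log_len=9

Answer: 1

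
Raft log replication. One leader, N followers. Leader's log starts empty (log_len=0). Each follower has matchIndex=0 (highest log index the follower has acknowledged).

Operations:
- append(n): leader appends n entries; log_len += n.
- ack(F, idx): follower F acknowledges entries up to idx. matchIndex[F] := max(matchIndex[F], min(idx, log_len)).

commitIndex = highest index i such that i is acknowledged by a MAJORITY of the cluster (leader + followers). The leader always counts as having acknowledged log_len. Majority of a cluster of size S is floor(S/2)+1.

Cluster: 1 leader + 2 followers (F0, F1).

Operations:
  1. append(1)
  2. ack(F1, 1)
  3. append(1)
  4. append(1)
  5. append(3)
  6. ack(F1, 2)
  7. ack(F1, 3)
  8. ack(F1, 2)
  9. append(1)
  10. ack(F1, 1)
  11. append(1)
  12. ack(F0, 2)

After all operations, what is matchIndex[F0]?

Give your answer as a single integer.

Op 1: append 1 -> log_len=1
Op 2: F1 acks idx 1 -> match: F0=0 F1=1; commitIndex=1
Op 3: append 1 -> log_len=2
Op 4: append 1 -> log_len=3
Op 5: append 3 -> log_len=6
Op 6: F1 acks idx 2 -> match: F0=0 F1=2; commitIndex=2
Op 7: F1 acks idx 3 -> match: F0=0 F1=3; commitIndex=3
Op 8: F1 acks idx 2 -> match: F0=0 F1=3; commitIndex=3
Op 9: append 1 -> log_len=7
Op 10: F1 acks idx 1 -> match: F0=0 F1=3; commitIndex=3
Op 11: append 1 -> log_len=8
Op 12: F0 acks idx 2 -> match: F0=2 F1=3; commitIndex=3

Answer: 2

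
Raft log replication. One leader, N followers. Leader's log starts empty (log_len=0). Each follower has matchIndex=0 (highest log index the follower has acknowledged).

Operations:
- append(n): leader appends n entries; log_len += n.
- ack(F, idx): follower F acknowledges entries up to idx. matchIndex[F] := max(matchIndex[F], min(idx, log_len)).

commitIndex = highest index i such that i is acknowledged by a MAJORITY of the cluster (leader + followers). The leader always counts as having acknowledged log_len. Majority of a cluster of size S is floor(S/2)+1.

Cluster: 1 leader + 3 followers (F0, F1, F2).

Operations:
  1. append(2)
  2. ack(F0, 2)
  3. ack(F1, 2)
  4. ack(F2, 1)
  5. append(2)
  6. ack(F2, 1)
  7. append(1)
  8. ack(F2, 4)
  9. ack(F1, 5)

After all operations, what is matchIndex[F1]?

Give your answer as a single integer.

Op 1: append 2 -> log_len=2
Op 2: F0 acks idx 2 -> match: F0=2 F1=0 F2=0; commitIndex=0
Op 3: F1 acks idx 2 -> match: F0=2 F1=2 F2=0; commitIndex=2
Op 4: F2 acks idx 1 -> match: F0=2 F1=2 F2=1; commitIndex=2
Op 5: append 2 -> log_len=4
Op 6: F2 acks idx 1 -> match: F0=2 F1=2 F2=1; commitIndex=2
Op 7: append 1 -> log_len=5
Op 8: F2 acks idx 4 -> match: F0=2 F1=2 F2=4; commitIndex=2
Op 9: F1 acks idx 5 -> match: F0=2 F1=5 F2=4; commitIndex=4

Answer: 5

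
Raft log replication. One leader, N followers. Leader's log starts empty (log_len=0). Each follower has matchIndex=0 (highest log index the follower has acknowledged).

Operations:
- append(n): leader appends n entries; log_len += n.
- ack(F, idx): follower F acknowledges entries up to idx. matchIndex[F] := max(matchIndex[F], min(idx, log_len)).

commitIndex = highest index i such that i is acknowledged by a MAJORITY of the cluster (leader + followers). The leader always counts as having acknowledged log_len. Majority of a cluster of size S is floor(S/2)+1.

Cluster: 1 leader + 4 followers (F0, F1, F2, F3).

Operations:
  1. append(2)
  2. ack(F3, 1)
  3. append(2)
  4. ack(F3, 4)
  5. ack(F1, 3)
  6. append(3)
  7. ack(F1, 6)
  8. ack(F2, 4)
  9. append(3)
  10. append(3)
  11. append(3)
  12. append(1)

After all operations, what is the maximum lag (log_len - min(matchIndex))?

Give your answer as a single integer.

Op 1: append 2 -> log_len=2
Op 2: F3 acks idx 1 -> match: F0=0 F1=0 F2=0 F3=1; commitIndex=0
Op 3: append 2 -> log_len=4
Op 4: F3 acks idx 4 -> match: F0=0 F1=0 F2=0 F3=4; commitIndex=0
Op 5: F1 acks idx 3 -> match: F0=0 F1=3 F2=0 F3=4; commitIndex=3
Op 6: append 3 -> log_len=7
Op 7: F1 acks idx 6 -> match: F0=0 F1=6 F2=0 F3=4; commitIndex=4
Op 8: F2 acks idx 4 -> match: F0=0 F1=6 F2=4 F3=4; commitIndex=4
Op 9: append 3 -> log_len=10
Op 10: append 3 -> log_len=13
Op 11: append 3 -> log_len=16
Op 12: append 1 -> log_len=17

Answer: 17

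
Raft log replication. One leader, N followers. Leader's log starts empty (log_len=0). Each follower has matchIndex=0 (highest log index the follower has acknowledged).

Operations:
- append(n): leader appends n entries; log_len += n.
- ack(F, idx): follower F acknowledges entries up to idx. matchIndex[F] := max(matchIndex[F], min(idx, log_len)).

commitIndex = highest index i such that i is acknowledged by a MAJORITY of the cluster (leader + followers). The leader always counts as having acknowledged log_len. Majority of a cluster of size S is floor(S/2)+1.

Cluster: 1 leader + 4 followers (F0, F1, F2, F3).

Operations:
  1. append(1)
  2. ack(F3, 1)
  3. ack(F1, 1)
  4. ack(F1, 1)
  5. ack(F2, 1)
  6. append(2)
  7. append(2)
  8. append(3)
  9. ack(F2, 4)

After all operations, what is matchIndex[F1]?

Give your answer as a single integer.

Answer: 1

Derivation:
Op 1: append 1 -> log_len=1
Op 2: F3 acks idx 1 -> match: F0=0 F1=0 F2=0 F3=1; commitIndex=0
Op 3: F1 acks idx 1 -> match: F0=0 F1=1 F2=0 F3=1; commitIndex=1
Op 4: F1 acks idx 1 -> match: F0=0 F1=1 F2=0 F3=1; commitIndex=1
Op 5: F2 acks idx 1 -> match: F0=0 F1=1 F2=1 F3=1; commitIndex=1
Op 6: append 2 -> log_len=3
Op 7: append 2 -> log_len=5
Op 8: append 3 -> log_len=8
Op 9: F2 acks idx 4 -> match: F0=0 F1=1 F2=4 F3=1; commitIndex=1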